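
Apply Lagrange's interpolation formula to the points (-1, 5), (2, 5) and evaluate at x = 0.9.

Lagrange interpolation formula:
P(x) = Σ yᵢ × Lᵢ(x)
where Lᵢ(x) = Π_{j≠i} (x - xⱼ)/(xᵢ - xⱼ)

L_0(0.9) = (0.9 - 2)/(-1 - 2) = 0.366667
L_1(0.9) = (0.9 - (-1))/(2 - (-1)) = 0.633333

P(0.9) = 5×L_0(0.9) + 5×L_1(0.9)
P(0.9) = 5.000000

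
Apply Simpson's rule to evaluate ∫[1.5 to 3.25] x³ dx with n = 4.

f(x) = x³
a = 1.5, b = 3.25, n = 4
h = (b - a)/n = 0.437500

Simpson's rule: (h/3)[f(x₀) + 4f(x₁) + 2f(x₂) + ... + f(xₙ)]

x_0 = 1.5000, f(x_0) = 3.375000, coefficient = 1
x_1 = 1.9375, f(x_1) = 7.273193, coefficient = 4
x_2 = 2.3750, f(x_2) = 13.396484, coefficient = 2
x_3 = 2.8125, f(x_3) = 22.247314, coefficient = 4
x_4 = 3.2500, f(x_4) = 34.328125, coefficient = 1

I ≈ (0.437500/3) × 182.578125 = 26.625977
Exact value: 26.625977
Error: 0.000000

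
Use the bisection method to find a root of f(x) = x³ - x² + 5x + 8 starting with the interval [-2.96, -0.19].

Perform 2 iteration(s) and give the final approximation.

f(x) = x³ - x² + 5x + 8
Initial interval: [-2.96, -0.19]

Iteration 1:
  c_1 = (-2.960000 + (-0.190000))/2 = -1.575000
  f(c_1) = f(-1.575000) = -6.262609
  f(a) × f(c) ≥ 0, new interval: [-1.575000, -0.190000]
Iteration 2:
  c_2 = (-1.575000 + (-0.190000))/2 = -0.882500
  f(c_2) = f(-0.882500) = 2.121397
  f(a) × f(c) < 0, new interval: [-1.575000, -0.882500]

After 2 iteration(s), the approximation is c_2 = -0.882500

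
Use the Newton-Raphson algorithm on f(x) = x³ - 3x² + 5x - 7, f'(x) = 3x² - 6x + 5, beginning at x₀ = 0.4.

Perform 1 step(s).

f(x) = x³ - 3x² + 5x - 7
f'(x) = 3x² - 6x + 5
x₀ = 0.4

Newton-Raphson formula: x_{n+1} = x_n - f(x_n)/f'(x_n)

Iteration 1:
  f(0.400000) = -5.416000
  f'(0.400000) = 3.080000
  x_1 = 0.400000 - (-5.416000)/3.080000 = 2.158442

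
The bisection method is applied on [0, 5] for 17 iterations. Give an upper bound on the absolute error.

Bisection error bound: |error| ≤ (b-a)/2^n
|error| ≤ (5 - 0)/2^17 = 5/2^17
|error| ≤ 0.0000381470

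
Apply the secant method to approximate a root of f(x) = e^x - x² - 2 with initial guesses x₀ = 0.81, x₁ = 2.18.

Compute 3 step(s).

f(x) = e^x - x² - 2
x₀ = 0.81, x₁ = 2.18

Secant formula: x_{n+1} = x_n - f(x_n)(x_n - x_{n-1})/(f(x_n) - f(x_{n-1}))

Iteration 1:
  f(0.810000) = -0.408192
  f(2.180000) = 2.093906
  x_2 = 2.180000 - 2.093906×(2.180000 - 0.810000)/(2.093906 - (-0.408192))
       = 1.033502
Iteration 2:
  f(2.180000) = 2.093906
  f(1.033502) = -0.257234
  x_3 = 1.033502 - (-0.257234)×(1.033502 - 2.180000)/(-0.257234 - 2.093906)
       = 1.158938
Iteration 3:
  f(1.033502) = -0.257234
  f(1.158938) = -0.156590
  x_4 = 1.158938 - (-0.156590)×(1.158938 - 1.033502)/(-0.156590 - (-0.257234))
       = 1.354101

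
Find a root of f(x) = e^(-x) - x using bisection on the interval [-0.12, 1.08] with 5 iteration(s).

f(x) = e^(-x) - x
Initial interval: [-0.12, 1.08]

Iteration 1:
  c_1 = (-0.120000 + 1.080000)/2 = 0.480000
  f(c_1) = f(0.480000) = 0.138783
  f(a) × f(c) ≥ 0, new interval: [0.480000, 1.080000]
Iteration 2:
  c_2 = (0.480000 + 1.080000)/2 = 0.780000
  f(c_2) = f(0.780000) = -0.321594
  f(a) × f(c) < 0, new interval: [0.480000, 0.780000]
Iteration 3:
  c_3 = (0.480000 + 0.780000)/2 = 0.630000
  f(c_3) = f(0.630000) = -0.097408
  f(a) × f(c) < 0, new interval: [0.480000, 0.630000]
Iteration 4:
  c_4 = (0.480000 + 0.630000)/2 = 0.555000
  f(c_4) = f(0.555000) = 0.019072
  f(a) × f(c) ≥ 0, new interval: [0.555000, 0.630000]
Iteration 5:
  c_5 = (0.555000 + 0.630000)/2 = 0.592500
  f(c_5) = f(0.592500) = -0.039557
  f(a) × f(c) < 0, new interval: [0.555000, 0.592500]

After 5 iteration(s), the approximation is c_5 = 0.592500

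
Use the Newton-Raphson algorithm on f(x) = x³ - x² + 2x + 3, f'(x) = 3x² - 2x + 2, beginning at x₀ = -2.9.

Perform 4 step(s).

f(x) = x³ - x² + 2x + 3
f'(x) = 3x² - 2x + 2
x₀ = -2.9

Newton-Raphson formula: x_{n+1} = x_n - f(x_n)/f'(x_n)

Iteration 1:
  f(-2.900000) = -35.599000
  f'(-2.900000) = 33.030000
  x_1 = -2.900000 - (-35.599000)/33.030000 = -1.822222
Iteration 2:
  f(-1.822222) = -10.015616
  f'(-1.822222) = 15.605926
  x_2 = -1.822222 - (-10.015616)/15.605926 = -1.180439
Iteration 3:
  f(-1.180439) = -2.399184
  f'(-1.180439) = 8.541190
  x_3 = -1.180439 - (-2.399184)/8.541190 = -0.899544
Iteration 4:
  f(-0.899544) = -0.336158
  f'(-0.899544) = 6.226623
  x_4 = -0.899544 - (-0.336158)/6.226623 = -0.845556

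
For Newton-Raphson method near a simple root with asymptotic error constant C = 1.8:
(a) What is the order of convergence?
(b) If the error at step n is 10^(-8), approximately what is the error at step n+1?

(a) Newton-Raphson has quadratic (order 2) convergence near simple roots.
    This means |e_{n+1}| ≈ C|e_n|².

(b) With |e_n| = 10^(-8) and C = 1.8:
    |e_{n+1}| ≈ 1.8 × (10^(-8))² = 1.8 × 10^(-16)

(a) 2 (quadratic); (b) |e_{n+1}| ≈ 1.800e-16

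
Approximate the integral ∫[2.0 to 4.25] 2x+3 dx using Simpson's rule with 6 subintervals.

f(x) = 2x+3
a = 2.0, b = 4.25, n = 6
h = (b - a)/n = 0.375000

Simpson's rule: (h/3)[f(x₀) + 4f(x₁) + 2f(x₂) + ... + f(xₙ)]

x_0 = 2.0000, f(x_0) = 7.000000, coefficient = 1
x_1 = 2.3750, f(x_1) = 7.750000, coefficient = 4
x_2 = 2.7500, f(x_2) = 8.500000, coefficient = 2
x_3 = 3.1250, f(x_3) = 9.250000, coefficient = 4
x_4 = 3.5000, f(x_4) = 10.000000, coefficient = 2
x_5 = 3.8750, f(x_5) = 10.750000, coefficient = 4
x_6 = 4.2500, f(x_6) = 11.500000, coefficient = 1

I ≈ (0.375000/3) × 166.500000 = 20.812500
Exact value: 20.812500
Error: 0.000000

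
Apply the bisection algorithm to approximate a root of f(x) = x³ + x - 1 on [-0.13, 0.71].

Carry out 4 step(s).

f(x) = x³ + x - 1
Initial interval: [-0.13, 0.71]

Iteration 1:
  c_1 = (-0.130000 + 0.710000)/2 = 0.290000
  f(c_1) = f(0.290000) = -0.685611
  f(a) × f(c) ≥ 0, new interval: [0.290000, 0.710000]
Iteration 2:
  c_2 = (0.290000 + 0.710000)/2 = 0.500000
  f(c_2) = f(0.500000) = -0.375000
  f(a) × f(c) ≥ 0, new interval: [0.500000, 0.710000]
Iteration 3:
  c_3 = (0.500000 + 0.710000)/2 = 0.605000
  f(c_3) = f(0.605000) = -0.173555
  f(a) × f(c) ≥ 0, new interval: [0.605000, 0.710000]
Iteration 4:
  c_4 = (0.605000 + 0.710000)/2 = 0.657500
  f(c_4) = f(0.657500) = -0.058259
  f(a) × f(c) ≥ 0, new interval: [0.657500, 0.710000]

After 4 iteration(s), the approximation is c_4 = 0.657500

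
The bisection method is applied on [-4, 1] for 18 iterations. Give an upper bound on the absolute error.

Bisection error bound: |error| ≤ (b-a)/2^n
|error| ≤ (1 - (-4))/2^18 = 5/2^18
|error| ≤ 0.0000190735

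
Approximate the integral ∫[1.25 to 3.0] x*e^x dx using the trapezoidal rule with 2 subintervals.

f(x) = x*e^x
a = 1.25, b = 3.0, n = 2
h = (b - a)/n = 0.875000

Trapezoidal rule: (h/2)[f(x₀) + 2f(x₁) + 2f(x₂) + ... + f(xₙ)]

x_0 = 1.2500, f(x_0) = 4.362929, coefficient = 1
x_1 = 2.1250, f(x_1) = 17.792407, coefficient = 2
x_2 = 3.0000, f(x_2) = 60.256611, coefficient = 1

I ≈ (0.875000/2) × 100.204354 = 43.839405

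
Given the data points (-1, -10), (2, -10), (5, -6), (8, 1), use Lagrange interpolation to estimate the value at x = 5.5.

Lagrange interpolation formula:
P(x) = Σ yᵢ × Lᵢ(x)
where Lᵢ(x) = Π_{j≠i} (x - xⱼ)/(xᵢ - xⱼ)

L_0(5.5) = (5.5 - 2)/(-1 - 2) × (5.5 - 5)/(-1 - 5) × (5.5 - 8)/(-1 - 8) = 0.027006
L_1(5.5) = (5.5 - (-1))/(2 - (-1)) × (5.5 - 5)/(2 - 5) × (5.5 - 8)/(2 - 8) = -0.150463
L_2(5.5) = (5.5 - (-1))/(5 - (-1)) × (5.5 - 2)/(5 - 2) × (5.5 - 8)/(5 - 8) = 1.053241
L_3(5.5) = (5.5 - (-1))/(8 - (-1)) × (5.5 - 2)/(8 - 2) × (5.5 - 5)/(8 - 5) = 0.070216

P(5.5) = (-10)×L_0(5.5) + (-10)×L_1(5.5) + (-6)×L_2(5.5) + 1×L_3(5.5)
P(5.5) = -5.014660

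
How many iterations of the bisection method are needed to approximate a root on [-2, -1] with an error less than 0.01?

We need (b-a)/2^n ≤ 0.01
(-1 - (-2))/2^n ≤ 0.01
1/2^n ≤ 0.01
2^n ≥ 100
n ≥ log₂(100) = 6.64
n ≥ 7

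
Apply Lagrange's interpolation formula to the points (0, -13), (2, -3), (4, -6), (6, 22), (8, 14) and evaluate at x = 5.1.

Lagrange interpolation formula:
P(x) = Σ yᵢ × Lᵢ(x)
where Lᵢ(x) = Π_{j≠i} (x - xⱼ)/(xᵢ - xⱼ)

L_0(5.1) = (5.1 - 2)/(0 - 2) × (5.1 - 4)/(0 - 4) × (5.1 - 6)/(0 - 6) × (5.1 - 8)/(0 - 8) = 0.023177
L_1(5.1) = (5.1 - 0)/(2 - 0) × (5.1 - 4)/(2 - 4) × (5.1 - 6)/(2 - 6) × (5.1 - 8)/(2 - 8) = -0.152522
L_2(5.1) = (5.1 - 0)/(4 - 0) × (5.1 - 2)/(4 - 2) × (5.1 - 6)/(4 - 6) × (5.1 - 8)/(4 - 8) = 0.644752
L_3(5.1) = (5.1 - 0)/(6 - 0) × (5.1 - 2)/(6 - 2) × (5.1 - 4)/(6 - 4) × (5.1 - 8)/(6 - 8) = 0.525353
L_4(5.1) = (5.1 - 0)/(8 - 0) × (5.1 - 2)/(8 - 2) × (5.1 - 4)/(8 - 4) × (5.1 - 6)/(8 - 6) = -0.040760

P(5.1) = (-13)×L_0(5.1) + (-3)×L_1(5.1) + (-6)×L_2(5.1) + 22×L_3(5.1) + 14×L_4(5.1)
P(5.1) = 7.274877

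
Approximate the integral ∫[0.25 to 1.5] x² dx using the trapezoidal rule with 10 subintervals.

f(x) = x²
a = 0.25, b = 1.5, n = 10
h = (b - a)/n = 0.125000

Trapezoidal rule: (h/2)[f(x₀) + 2f(x₁) + 2f(x₂) + ... + f(xₙ)]

x_0 = 0.2500, f(x_0) = 0.062500, coefficient = 1
x_1 = 0.3750, f(x_1) = 0.140625, coefficient = 2
x_2 = 0.5000, f(x_2) = 0.250000, coefficient = 2
x_3 = 0.6250, f(x_3) = 0.390625, coefficient = 2
x_4 = 0.7500, f(x_4) = 0.562500, coefficient = 2
x_5 = 0.8750, f(x_5) = 0.765625, coefficient = 2
x_6 = 1.0000, f(x_6) = 1.000000, coefficient = 2
x_7 = 1.1250, f(x_7) = 1.265625, coefficient = 2
x_8 = 1.2500, f(x_8) = 1.562500, coefficient = 2
x_9 = 1.3750, f(x_9) = 1.890625, coefficient = 2
x_10 = 1.5000, f(x_10) = 2.250000, coefficient = 1

I ≈ (0.125000/2) × 17.968750 = 1.123047
Exact value: 1.119792
Error: 0.003255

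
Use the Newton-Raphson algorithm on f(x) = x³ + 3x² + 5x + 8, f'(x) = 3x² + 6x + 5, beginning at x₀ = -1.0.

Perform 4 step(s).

f(x) = x³ + 3x² + 5x + 8
f'(x) = 3x² + 6x + 5
x₀ = -1.0

Newton-Raphson formula: x_{n+1} = x_n - f(x_n)/f'(x_n)

Iteration 1:
  f(-1.000000) = 5.000000
  f'(-1.000000) = 2.000000
  x_1 = -1.000000 - 5.000000/2.000000 = -3.500000
Iteration 2:
  f(-3.500000) = -15.625000
  f'(-3.500000) = 20.750000
  x_2 = -3.500000 - (-15.625000)/20.750000 = -2.746988
Iteration 3:
  f(-2.746988) = -3.825725
  f'(-2.746988) = 11.155901
  x_3 = -2.746988 - (-3.825725)/11.155901 = -2.404055
Iteration 4:
  f(-2.404055) = -0.576023
  f'(-2.404055) = 7.914112
  x_4 = -2.404055 - (-0.576023)/7.914112 = -2.331271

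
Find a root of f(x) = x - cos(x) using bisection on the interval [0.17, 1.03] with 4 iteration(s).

f(x) = x - cos(x)
Initial interval: [0.17, 1.03]

Iteration 1:
  c_1 = (0.170000 + 1.030000)/2 = 0.600000
  f(c_1) = f(0.600000) = -0.225336
  f(a) × f(c) ≥ 0, new interval: [0.600000, 1.030000]
Iteration 2:
  c_2 = (0.600000 + 1.030000)/2 = 0.815000
  f(c_2) = f(0.815000) = 0.129132
  f(a) × f(c) < 0, new interval: [0.600000, 0.815000]
Iteration 3:
  c_3 = (0.600000 + 0.815000)/2 = 0.707500
  f(c_3) = f(0.707500) = -0.052489
  f(a) × f(c) ≥ 0, new interval: [0.707500, 0.815000]
Iteration 4:
  c_4 = (0.707500 + 0.815000)/2 = 0.761250
  f(c_4) = f(0.761250) = 0.037276
  f(a) × f(c) < 0, new interval: [0.707500, 0.761250]

After 4 iteration(s), the approximation is c_4 = 0.761250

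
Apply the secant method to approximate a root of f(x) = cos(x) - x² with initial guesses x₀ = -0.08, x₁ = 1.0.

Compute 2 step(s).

f(x) = cos(x) - x²
x₀ = -0.08, x₁ = 1.0

Secant formula: x_{n+1} = x_n - f(x_n)(x_n - x_{n-1})/(f(x_n) - f(x_{n-1}))

Iteration 1:
  f(-0.080000) = 0.990402
  f(1.000000) = -0.459698
  x_2 = 1.000000 - (-0.459698)×(1.000000 - (-0.080000))/(-0.459698 - 0.990402)
       = 0.657628
Iteration 2:
  f(1.000000) = -0.459698
  f(0.657628) = 0.358970
  x_3 = 0.657628 - 0.358970×(0.657628 - 1.000000)/(0.358970 - (-0.459698))
       = 0.807751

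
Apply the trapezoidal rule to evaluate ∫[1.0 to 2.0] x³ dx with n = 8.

f(x) = x³
a = 1.0, b = 2.0, n = 8
h = (b - a)/n = 0.125000

Trapezoidal rule: (h/2)[f(x₀) + 2f(x₁) + 2f(x₂) + ... + f(xₙ)]

x_0 = 1.0000, f(x_0) = 1.000000, coefficient = 1
x_1 = 1.1250, f(x_1) = 1.423828, coefficient = 2
x_2 = 1.2500, f(x_2) = 1.953125, coefficient = 2
x_3 = 1.3750, f(x_3) = 2.599609, coefficient = 2
x_4 = 1.5000, f(x_4) = 3.375000, coefficient = 2
x_5 = 1.6250, f(x_5) = 4.291016, coefficient = 2
x_6 = 1.7500, f(x_6) = 5.359375, coefficient = 2
x_7 = 1.8750, f(x_7) = 6.591797, coefficient = 2
x_8 = 2.0000, f(x_8) = 8.000000, coefficient = 1

I ≈ (0.125000/2) × 60.187500 = 3.761719
Exact value: 3.750000
Error: 0.011719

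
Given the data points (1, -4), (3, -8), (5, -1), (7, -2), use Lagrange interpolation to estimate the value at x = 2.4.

Lagrange interpolation formula:
P(x) = Σ yᵢ × Lᵢ(x)
where Lᵢ(x) = Π_{j≠i} (x - xⱼ)/(xᵢ - xⱼ)

L_0(2.4) = (2.4 - 3)/(1 - 3) × (2.4 - 5)/(1 - 5) × (2.4 - 7)/(1 - 7) = 0.149500
L_1(2.4) = (2.4 - 1)/(3 - 1) × (2.4 - 5)/(3 - 5) × (2.4 - 7)/(3 - 7) = 1.046500
L_2(2.4) = (2.4 - 1)/(5 - 1) × (2.4 - 3)/(5 - 3) × (2.4 - 7)/(5 - 7) = -0.241500
L_3(2.4) = (2.4 - 1)/(7 - 1) × (2.4 - 3)/(7 - 3) × (2.4 - 5)/(7 - 5) = 0.045500

P(2.4) = (-4)×L_0(2.4) + (-8)×L_1(2.4) + (-1)×L_2(2.4) + (-2)×L_3(2.4)
P(2.4) = -8.819500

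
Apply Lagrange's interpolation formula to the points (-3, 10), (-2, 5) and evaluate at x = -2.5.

Lagrange interpolation formula:
P(x) = Σ yᵢ × Lᵢ(x)
where Lᵢ(x) = Π_{j≠i} (x - xⱼ)/(xᵢ - xⱼ)

L_0(-2.5) = (-2.5 - (-2))/(-3 - (-2)) = 0.500000
L_1(-2.5) = (-2.5 - (-3))/(-2 - (-3)) = 0.500000

P(-2.5) = 10×L_0(-2.5) + 5×L_1(-2.5)
P(-2.5) = 7.500000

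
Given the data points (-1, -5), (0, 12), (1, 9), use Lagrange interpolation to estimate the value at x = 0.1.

Lagrange interpolation formula:
P(x) = Σ yᵢ × Lᵢ(x)
where Lᵢ(x) = Π_{j≠i} (x - xⱼ)/(xᵢ - xⱼ)

L_0(0.1) = (0.1 - 0)/(-1 - 0) × (0.1 - 1)/(-1 - 1) = -0.045000
L_1(0.1) = (0.1 - (-1))/(0 - (-1)) × (0.1 - 1)/(0 - 1) = 0.990000
L_2(0.1) = (0.1 - (-1))/(1 - (-1)) × (0.1 - 0)/(1 - 0) = 0.055000

P(0.1) = (-5)×L_0(0.1) + 12×L_1(0.1) + 9×L_2(0.1)
P(0.1) = 12.600000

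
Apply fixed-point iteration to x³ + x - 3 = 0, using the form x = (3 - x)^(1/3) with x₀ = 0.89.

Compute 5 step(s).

Equation: x³ + x - 3 = 0
Fixed-point form: x = (3 - x)^(1/3)
x₀ = 0.89

x_1 = g(0.890000) = 1.282609
x_2 = g(1.282609) = 1.197539
x_3 = g(1.197539) = 1.216994
x_4 = g(1.216994) = 1.212600
x_5 = g(1.212600) = 1.213595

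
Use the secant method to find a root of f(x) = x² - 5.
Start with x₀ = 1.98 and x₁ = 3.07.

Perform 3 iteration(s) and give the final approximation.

f(x) = x² - 5
x₀ = 1.98, x₁ = 3.07

Secant formula: x_{n+1} = x_n - f(x_n)(x_n - x_{n-1})/(f(x_n) - f(x_{n-1}))

Iteration 1:
  f(1.980000) = -1.079600
  f(3.070000) = 4.424900
  x_2 = 3.070000 - 4.424900×(3.070000 - 1.980000)/(4.424900 - (-1.079600))
       = 2.193782
Iteration 2:
  f(3.070000) = 4.424900
  f(2.193782) = -0.187320
  x_3 = 2.193782 - (-0.187320)×(2.193782 - 3.070000)/(-0.187320 - 4.424900)
       = 2.229369
Iteration 3:
  f(2.193782) = -0.187320
  f(2.229369) = -0.029915
  x_4 = 2.229369 - (-0.029915)×(2.229369 - 2.193782)/(-0.029915 - (-0.187320))
       = 2.236132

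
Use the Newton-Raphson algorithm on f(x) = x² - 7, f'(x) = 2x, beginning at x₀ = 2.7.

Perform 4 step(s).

f(x) = x² - 7
f'(x) = 2x
x₀ = 2.7

Newton-Raphson formula: x_{n+1} = x_n - f(x_n)/f'(x_n)

Iteration 1:
  f(2.700000) = 0.290000
  f'(2.700000) = 5.400000
  x_1 = 2.700000 - 0.290000/5.400000 = 2.646296
Iteration 2:
  f(2.646296) = 0.002884
  f'(2.646296) = 5.292593
  x_2 = 2.646296 - 0.002884/5.292593 = 2.645751
Iteration 3:
  f(2.645751) = 0.000000
  f'(2.645751) = 5.291503
  x_3 = 2.645751 - 0.000000/5.291503 = 2.645751
Iteration 4:
  f(2.645751) = 0.000000
  f'(2.645751) = 5.291503
  x_4 = 2.645751 - 0.000000/5.291503 = 2.645751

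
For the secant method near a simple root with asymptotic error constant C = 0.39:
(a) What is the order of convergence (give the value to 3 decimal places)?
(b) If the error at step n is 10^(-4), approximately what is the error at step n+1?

(a) Secant method has superlinear convergence with order φ = (1+√5)/2 ≈ 1.618.
    This means |e_{n+1}| ≈ C|e_n|^1.618.

(b) With |e_n| = 10^(-4) and C = 0.39:
    |e_{n+1}| ≈ 0.39 × (10^(-4))^1.618 = 0.39 × 10^(-6.47)

(a) ≈ 1.618 (golden ratio); (b) |e_{n+1}| ≈ 1.315e-07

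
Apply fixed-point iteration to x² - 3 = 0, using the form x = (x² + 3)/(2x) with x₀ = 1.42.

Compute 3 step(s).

Equation: x² - 3 = 0
Fixed-point form: x = (x² + 3)/(2x)
x₀ = 1.42

x_1 = g(1.420000) = 1.766338
x_2 = g(1.766338) = 1.732384
x_3 = g(1.732384) = 1.732051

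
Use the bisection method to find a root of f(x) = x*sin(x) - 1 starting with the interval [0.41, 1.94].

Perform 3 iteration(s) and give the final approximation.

f(x) = x*sin(x) - 1
Initial interval: [0.41, 1.94]

Iteration 1:
  c_1 = (0.410000 + 1.940000)/2 = 1.175000
  f(c_1) = f(1.175000) = 0.084161
  f(a) × f(c) < 0, new interval: [0.410000, 1.175000]
Iteration 2:
  c_2 = (0.410000 + 1.175000)/2 = 0.792500
  f(c_2) = f(0.792500) = -0.435652
  f(a) × f(c) ≥ 0, new interval: [0.792500, 1.175000]
Iteration 3:
  c_3 = (0.792500 + 1.175000)/2 = 0.983750
  f(c_3) = f(0.983750) = -0.180949
  f(a) × f(c) ≥ 0, new interval: [0.983750, 1.175000]

After 3 iteration(s), the approximation is c_3 = 0.983750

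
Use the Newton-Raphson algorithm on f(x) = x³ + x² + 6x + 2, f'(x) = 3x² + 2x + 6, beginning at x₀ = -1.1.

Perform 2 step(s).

f(x) = x³ + x² + 6x + 2
f'(x) = 3x² + 2x + 6
x₀ = -1.1

Newton-Raphson formula: x_{n+1} = x_n - f(x_n)/f'(x_n)

Iteration 1:
  f(-1.100000) = -4.721000
  f'(-1.100000) = 7.430000
  x_1 = -1.100000 - (-4.721000)/7.430000 = -0.464603
Iteration 2:
  f(-0.464603) = -0.672049
  f'(-0.464603) = 5.718362
  x_2 = -0.464603 - (-0.672049)/5.718362 = -0.347078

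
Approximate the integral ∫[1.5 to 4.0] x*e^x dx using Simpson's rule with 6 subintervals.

f(x) = x*e^x
a = 1.5, b = 4.0, n = 6
h = (b - a)/n = 0.416667

Simpson's rule: (h/3)[f(x₀) + 4f(x₁) + 2f(x₂) + ... + f(xₙ)]

x_0 = 1.5000, f(x_0) = 6.722534, coefficient = 1
x_1 = 1.9167, f(x_1) = 13.029998, coefficient = 4
x_2 = 2.3333, f(x_2) = 24.061937, coefficient = 2
x_3 = 2.7500, f(x_3) = 43.017238, coefficient = 4
x_4 = 3.1667, f(x_4) = 75.139484, coefficient = 2
x_5 = 3.5833, f(x_5) = 128.976059, coefficient = 4
x_6 = 4.0000, f(x_6) = 218.392600, coefficient = 1

I ≈ (0.416667/3) × 1163.611154 = 161.612660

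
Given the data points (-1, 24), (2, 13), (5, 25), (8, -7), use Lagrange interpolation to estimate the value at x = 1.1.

Lagrange interpolation formula:
P(x) = Σ yᵢ × Lᵢ(x)
where Lᵢ(x) = Π_{j≠i} (x - xⱼ)/(xᵢ - xⱼ)

L_0(1.1) = (1.1 - 2)/(-1 - 2) × (1.1 - 5)/(-1 - 5) × (1.1 - 8)/(-1 - 8) = 0.149500
L_1(1.1) = (1.1 - (-1))/(2 - (-1)) × (1.1 - 5)/(2 - 5) × (1.1 - 8)/(2 - 8) = 1.046500
L_2(1.1) = (1.1 - (-1))/(5 - (-1)) × (1.1 - 2)/(5 - 2) × (1.1 - 8)/(5 - 8) = -0.241500
L_3(1.1) = (1.1 - (-1))/(8 - (-1)) × (1.1 - 2)/(8 - 2) × (1.1 - 5)/(8 - 5) = 0.045500

P(1.1) = 24×L_0(1.1) + 13×L_1(1.1) + 25×L_2(1.1) + (-7)×L_3(1.1)
P(1.1) = 10.836500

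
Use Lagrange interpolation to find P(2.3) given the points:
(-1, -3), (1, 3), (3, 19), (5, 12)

Lagrange interpolation formula:
P(x) = Σ yᵢ × Lᵢ(x)
where Lᵢ(x) = Π_{j≠i} (x - xⱼ)/(xᵢ - xⱼ)

L_0(2.3) = (2.3 - 1)/(-1 - 1) × (2.3 - 3)/(-1 - 3) × (2.3 - 5)/(-1 - 5) = -0.051188
L_1(2.3) = (2.3 - (-1))/(1 - (-1)) × (2.3 - 3)/(1 - 3) × (2.3 - 5)/(1 - 5) = 0.389813
L_2(2.3) = (2.3 - (-1))/(3 - (-1)) × (2.3 - 1)/(3 - 1) × (2.3 - 5)/(3 - 5) = 0.723937
L_3(2.3) = (2.3 - (-1))/(5 - (-1)) × (2.3 - 1)/(5 - 1) × (2.3 - 3)/(5 - 3) = -0.062563

P(2.3) = (-3)×L_0(2.3) + 3×L_1(2.3) + 19×L_2(2.3) + 12×L_3(2.3)
P(2.3) = 14.327062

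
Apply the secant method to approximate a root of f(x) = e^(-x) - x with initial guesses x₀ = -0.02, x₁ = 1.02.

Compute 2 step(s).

f(x) = e^(-x) - x
x₀ = -0.02, x₁ = 1.02

Secant formula: x_{n+1} = x_n - f(x_n)(x_n - x_{n-1})/(f(x_n) - f(x_{n-1}))

Iteration 1:
  f(-0.020000) = 1.040201
  f(1.020000) = -0.659405
  x_2 = 1.020000 - (-0.659405)×(1.020000 - (-0.020000))/(-0.659405 - 1.040201)
       = 0.616506
Iteration 2:
  f(1.020000) = -0.659405
  f(0.616506) = -0.076678
  x_3 = 0.616506 - (-0.076678)×(0.616506 - 1.020000)/(-0.076678 - (-0.659405))
       = 0.563412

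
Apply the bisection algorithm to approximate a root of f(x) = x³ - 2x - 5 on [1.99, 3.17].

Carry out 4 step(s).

f(x) = x³ - 2x - 5
Initial interval: [1.99, 3.17]

Iteration 1:
  c_1 = (1.990000 + 3.170000)/2 = 2.580000
  f(c_1) = f(2.580000) = 7.013512
  f(a) × f(c) < 0, new interval: [1.990000, 2.580000]
Iteration 2:
  c_2 = (1.990000 + 2.580000)/2 = 2.285000
  f(c_2) = f(2.285000) = 2.360499
  f(a) × f(c) < 0, new interval: [1.990000, 2.285000]
Iteration 3:
  c_3 = (1.990000 + 2.285000)/2 = 2.137500
  f(c_3) = f(2.137500) = 0.491037
  f(a) × f(c) < 0, new interval: [1.990000, 2.137500]
Iteration 4:
  c_4 = (1.990000 + 2.137500)/2 = 2.063750
  f(c_4) = f(2.063750) = -0.337857
  f(a) × f(c) ≥ 0, new interval: [2.063750, 2.137500]

After 4 iteration(s), the approximation is c_4 = 2.063750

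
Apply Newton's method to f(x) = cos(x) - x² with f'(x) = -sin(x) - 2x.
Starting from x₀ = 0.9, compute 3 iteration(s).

f(x) = cos(x) - x²
f'(x) = -sin(x) - 2x
x₀ = 0.9

Newton-Raphson formula: x_{n+1} = x_n - f(x_n)/f'(x_n)

Iteration 1:
  f(0.900000) = -0.188390
  f'(0.900000) = -2.583327
  x_1 = 0.900000 - (-0.188390)/(-2.583327) = 0.827075
Iteration 2:
  f(0.827075) = -0.007021
  f'(0.827075) = -2.390103
  x_2 = 0.827075 - (-0.007021)/(-2.390103) = 0.824137
Iteration 3:
  f(0.824137) = -0.000012
  f'(0.824137) = -2.382236
  x_3 = 0.824137 - (-0.000012)/(-2.382236) = 0.824132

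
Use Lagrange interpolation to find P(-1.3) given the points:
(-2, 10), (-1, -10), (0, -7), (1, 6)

Lagrange interpolation formula:
P(x) = Σ yᵢ × Lᵢ(x)
where Lᵢ(x) = Π_{j≠i} (x - xⱼ)/(xᵢ - xⱼ)

L_0(-1.3) = (-1.3 - (-1))/(-2 - (-1)) × (-1.3 - 0)/(-2 - 0) × (-1.3 - 1)/(-2 - 1) = 0.149500
L_1(-1.3) = (-1.3 - (-2))/(-1 - (-2)) × (-1.3 - 0)/(-1 - 0) × (-1.3 - 1)/(-1 - 1) = 1.046500
L_2(-1.3) = (-1.3 - (-2))/(0 - (-2)) × (-1.3 - (-1))/(0 - (-1)) × (-1.3 - 1)/(0 - 1) = -0.241500
L_3(-1.3) = (-1.3 - (-2))/(1 - (-2)) × (-1.3 - (-1))/(1 - (-1)) × (-1.3 - 0)/(1 - 0) = 0.045500

P(-1.3) = 10×L_0(-1.3) + (-10)×L_1(-1.3) + (-7)×L_2(-1.3) + 6×L_3(-1.3)
P(-1.3) = -7.006500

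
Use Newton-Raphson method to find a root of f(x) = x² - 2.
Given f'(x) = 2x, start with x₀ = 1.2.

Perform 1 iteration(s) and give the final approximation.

f(x) = x² - 2
f'(x) = 2x
x₀ = 1.2

Newton-Raphson formula: x_{n+1} = x_n - f(x_n)/f'(x_n)

Iteration 1:
  f(1.200000) = -0.560000
  f'(1.200000) = 2.400000
  x_1 = 1.200000 - (-0.560000)/2.400000 = 1.433333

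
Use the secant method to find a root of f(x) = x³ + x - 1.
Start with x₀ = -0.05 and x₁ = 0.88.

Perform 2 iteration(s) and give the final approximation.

f(x) = x³ + x - 1
x₀ = -0.05, x₁ = 0.88

Secant formula: x_{n+1} = x_n - f(x_n)(x_n - x_{n-1})/(f(x_n) - f(x_{n-1}))

Iteration 1:
  f(-0.050000) = -1.050125
  f(0.880000) = 0.561472
  x_2 = 0.880000 - 0.561472×(0.880000 - (-0.050000))/(0.561472 - (-1.050125))
       = 0.555993
Iteration 2:
  f(0.880000) = 0.561472
  f(0.555993) = -0.272134
  x_3 = 0.555993 - (-0.272134)×(0.555993 - 0.880000)/(-0.272134 - 0.561472)
       = 0.661766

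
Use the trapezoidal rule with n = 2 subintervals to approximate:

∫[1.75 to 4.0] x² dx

f(x) = x²
a = 1.75, b = 4.0, n = 2
h = (b - a)/n = 1.125000

Trapezoidal rule: (h/2)[f(x₀) + 2f(x₁) + 2f(x₂) + ... + f(xₙ)]

x_0 = 1.7500, f(x_0) = 3.062500, coefficient = 1
x_1 = 2.8750, f(x_1) = 8.265625, coefficient = 2
x_2 = 4.0000, f(x_2) = 16.000000, coefficient = 1

I ≈ (1.125000/2) × 35.593750 = 20.021484
Exact value: 19.546875
Error: 0.474609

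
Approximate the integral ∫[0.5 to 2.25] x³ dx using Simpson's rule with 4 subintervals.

f(x) = x³
a = 0.5, b = 2.25, n = 4
h = (b - a)/n = 0.437500

Simpson's rule: (h/3)[f(x₀) + 4f(x₁) + 2f(x₂) + ... + f(xₙ)]

x_0 = 0.5000, f(x_0) = 0.125000, coefficient = 1
x_1 = 0.9375, f(x_1) = 0.823975, coefficient = 4
x_2 = 1.3750, f(x_2) = 2.599609, coefficient = 2
x_3 = 1.8125, f(x_3) = 5.954346, coefficient = 4
x_4 = 2.2500, f(x_4) = 11.390625, coefficient = 1

I ≈ (0.437500/3) × 43.828125 = 6.391602
Exact value: 6.391602
Error: 0.000000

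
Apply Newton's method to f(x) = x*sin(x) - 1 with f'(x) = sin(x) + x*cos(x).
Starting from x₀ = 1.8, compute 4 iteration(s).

f(x) = x*sin(x) - 1
f'(x) = sin(x) + x*cos(x)
x₀ = 1.8

Newton-Raphson formula: x_{n+1} = x_n - f(x_n)/f'(x_n)

Iteration 1:
  f(1.800000) = 0.752926
  f'(1.800000) = 0.564884
  x_1 = 1.800000 - 0.752926/0.564884 = 0.467114
Iteration 2:
  f(0.467114) = -0.789653
  f'(0.467114) = 0.867384
  x_2 = 0.467114 - (-0.789653)/0.867384 = 1.377499
Iteration 3:
  f(1.377499) = 0.351844
  f'(1.377499) = 1.245988
  x_3 = 1.377499 - 0.351844/1.245988 = 1.095117
Iteration 4:
  f(1.095117) = -0.026461
  f'(1.095117) = 1.390482
  x_4 = 1.095117 - (-0.026461)/1.390482 = 1.114147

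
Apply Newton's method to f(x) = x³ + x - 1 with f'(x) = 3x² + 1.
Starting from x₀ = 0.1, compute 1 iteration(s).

f(x) = x³ + x - 1
f'(x) = 3x² + 1
x₀ = 0.1

Newton-Raphson formula: x_{n+1} = x_n - f(x_n)/f'(x_n)

Iteration 1:
  f(0.100000) = -0.899000
  f'(0.100000) = 1.030000
  x_1 = 0.100000 - (-0.899000)/1.030000 = 0.972816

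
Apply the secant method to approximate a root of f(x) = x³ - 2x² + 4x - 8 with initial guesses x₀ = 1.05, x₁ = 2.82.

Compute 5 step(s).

f(x) = x³ - 2x² + 4x - 8
x₀ = 1.05, x₁ = 2.82

Secant formula: x_{n+1} = x_n - f(x_n)(x_n - x_{n-1})/(f(x_n) - f(x_{n-1}))

Iteration 1:
  f(1.050000) = -4.847375
  f(2.820000) = 9.800968
  x_2 = 2.820000 - 9.800968×(2.820000 - 1.050000)/(9.800968 - (-4.847375))
       = 1.635722
Iteration 2:
  f(2.820000) = 9.800968
  f(1.635722) = -2.431770
  x_3 = 1.635722 - (-2.431770)×(1.635722 - 2.820000)/(-2.431770 - 9.800968)
       = 1.871147
Iteration 3:
  f(1.635722) = -2.431770
  f(1.871147) = -0.966552
  x_4 = 1.871147 - (-0.966552)×(1.871147 - 1.635722)/(-0.966552 - (-2.431770))
       = 2.026448
Iteration 4:
  f(1.871147) = -0.966552
  f(2.026448) = 0.214403
  x_5 = 2.026448 - 0.214403×(2.026448 - 1.871147)/(0.214403 - (-0.966552))
       = 1.998253
Iteration 5:
  f(2.026448) = 0.214403
  f(1.998253) = -0.013962
  x_6 = 1.998253 - (-0.013962)×(1.998253 - 2.026448)/(-0.013962 - 0.214403)
       = 1.999977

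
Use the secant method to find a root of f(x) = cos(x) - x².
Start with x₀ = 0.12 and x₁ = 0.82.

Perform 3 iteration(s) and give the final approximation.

f(x) = cos(x) - x²
x₀ = 0.12, x₁ = 0.82

Secant formula: x_{n+1} = x_n - f(x_n)(x_n - x_{n-1})/(f(x_n) - f(x_{n-1}))

Iteration 1:
  f(0.120000) = 0.978409
  f(0.820000) = 0.009821
  x_2 = 0.820000 - 0.009821×(0.820000 - 0.120000)/(0.009821 - 0.978409)
       = 0.827098
Iteration 2:
  f(0.820000) = 0.009821
  f(0.827098) = -0.007076
  x_3 = 0.827098 - (-0.007076)×(0.827098 - 0.820000)/(-0.007076 - 0.009821)
       = 0.824125
Iteration 3:
  f(0.827098) = -0.007076
  f(0.824125) = 0.000016
  x_4 = 0.824125 - 0.000016×(0.824125 - 0.827098)/(0.000016 - (-0.007076))
       = 0.824132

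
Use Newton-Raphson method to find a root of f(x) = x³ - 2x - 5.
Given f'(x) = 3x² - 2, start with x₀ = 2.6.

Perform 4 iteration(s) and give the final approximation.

f(x) = x³ - 2x - 5
f'(x) = 3x² - 2
x₀ = 2.6

Newton-Raphson formula: x_{n+1} = x_n - f(x_n)/f'(x_n)

Iteration 1:
  f(2.600000) = 7.376000
  f'(2.600000) = 18.280000
  x_1 = 2.600000 - 7.376000/18.280000 = 2.196499
Iteration 2:
  f(2.196499) = 1.204247
  f'(2.196499) = 12.473822
  x_2 = 2.196499 - 1.204247/12.473822 = 2.099957
Iteration 3:
  f(2.099957) = 0.060517
  f'(2.099957) = 11.229458
  x_3 = 2.099957 - 0.060517/11.229458 = 2.094568
Iteration 4:
  f(2.094568) = 0.000183
  f'(2.094568) = 11.161644
  x_4 = 2.094568 - 0.000183/11.161644 = 2.094551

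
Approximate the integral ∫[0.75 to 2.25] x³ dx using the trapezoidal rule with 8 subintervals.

f(x) = x³
a = 0.75, b = 2.25, n = 8
h = (b - a)/n = 0.187500

Trapezoidal rule: (h/2)[f(x₀) + 2f(x₁) + 2f(x₂) + ... + f(xₙ)]

x_0 = 0.7500, f(x_0) = 0.421875, coefficient = 1
x_1 = 0.9375, f(x_1) = 0.823975, coefficient = 2
x_2 = 1.1250, f(x_2) = 1.423828, coefficient = 2
x_3 = 1.3125, f(x_3) = 2.260986, coefficient = 2
x_4 = 1.5000, f(x_4) = 3.375000, coefficient = 2
x_5 = 1.6875, f(x_5) = 4.805420, coefficient = 2
x_6 = 1.8750, f(x_6) = 6.591797, coefficient = 2
x_7 = 2.0625, f(x_7) = 8.773682, coefficient = 2
x_8 = 2.2500, f(x_8) = 11.390625, coefficient = 1

I ≈ (0.187500/2) × 67.921875 = 6.367676
Exact value: 6.328125
Error: 0.039551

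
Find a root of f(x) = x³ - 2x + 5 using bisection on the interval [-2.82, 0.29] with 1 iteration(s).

f(x) = x³ - 2x + 5
Initial interval: [-2.82, 0.29]

Iteration 1:
  c_1 = (-2.820000 + 0.290000)/2 = -1.265000
  f(c_1) = f(-1.265000) = 5.505715
  f(a) × f(c) < 0, new interval: [-2.820000, -1.265000]

After 1 iteration(s), the approximation is c_1 = -1.265000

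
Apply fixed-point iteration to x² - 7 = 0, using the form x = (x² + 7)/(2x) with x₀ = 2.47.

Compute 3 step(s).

Equation: x² - 7 = 0
Fixed-point form: x = (x² + 7)/(2x)
x₀ = 2.47

x_1 = g(2.470000) = 2.652004
x_2 = g(2.652004) = 2.645759
x_3 = g(2.645759) = 2.645751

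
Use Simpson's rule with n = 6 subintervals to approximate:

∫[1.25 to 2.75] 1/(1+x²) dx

f(x) = 1/(1+x²)
a = 1.25, b = 2.75, n = 6
h = (b - a)/n = 0.250000

Simpson's rule: (h/3)[f(x₀) + 4f(x₁) + 2f(x₂) + ... + f(xₙ)]

x_0 = 1.2500, f(x_0) = 0.390244, coefficient = 1
x_1 = 1.5000, f(x_1) = 0.307692, coefficient = 4
x_2 = 1.7500, f(x_2) = 0.246154, coefficient = 2
x_3 = 2.0000, f(x_3) = 0.200000, coefficient = 4
x_4 = 2.2500, f(x_4) = 0.164948, coefficient = 2
x_5 = 2.5000, f(x_5) = 0.137931, coefficient = 4
x_6 = 2.7500, f(x_6) = 0.116788, coefficient = 1

I ≈ (0.250000/3) × 3.911730 = 0.325978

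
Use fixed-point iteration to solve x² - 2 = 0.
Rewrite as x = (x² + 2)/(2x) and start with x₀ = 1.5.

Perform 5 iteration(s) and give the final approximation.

Equation: x² - 2 = 0
Fixed-point form: x = (x² + 2)/(2x)
x₀ = 1.5

x_1 = g(1.500000) = 1.416667
x_2 = g(1.416667) = 1.414216
x_3 = g(1.414216) = 1.414214
x_4 = g(1.414214) = 1.414214
x_5 = g(1.414214) = 1.414214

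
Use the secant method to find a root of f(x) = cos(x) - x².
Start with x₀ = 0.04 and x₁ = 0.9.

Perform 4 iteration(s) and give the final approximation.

f(x) = cos(x) - x²
x₀ = 0.04, x₁ = 0.9

Secant formula: x_{n+1} = x_n - f(x_n)(x_n - x_{n-1})/(f(x_n) - f(x_{n-1}))

Iteration 1:
  f(0.040000) = 0.997600
  f(0.900000) = -0.188390
  x_2 = 0.900000 - (-0.188390)×(0.900000 - 0.040000)/(-0.188390 - 0.997600)
       = 0.763392
Iteration 2:
  f(0.900000) = -0.188390
  f(0.763392) = 0.139727
  x_3 = 0.763392 - 0.139727×(0.763392 - 0.900000)/(0.139727 - (-0.188390))
       = 0.821566
Iteration 3:
  f(0.763392) = 0.139727
  f(0.821566) = 0.006105
  x_4 = 0.821566 - 0.006105×(0.821566 - 0.763392)/(0.006105 - 0.139727)
       = 0.824224
Iteration 4:
  f(0.821566) = 0.006105
  f(0.824224) = -0.000218
  x_5 = 0.824224 - (-0.000218)×(0.824224 - 0.821566)/(-0.000218 - 0.006105)
       = 0.824132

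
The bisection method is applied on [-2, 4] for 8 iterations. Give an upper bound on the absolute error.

Bisection error bound: |error| ≤ (b-a)/2^n
|error| ≤ (4 - (-2))/2^8 = 6/2^8
|error| ≤ 0.0234375000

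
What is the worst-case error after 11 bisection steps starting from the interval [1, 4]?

Bisection error bound: |error| ≤ (b-a)/2^n
|error| ≤ (4 - 1)/2^11 = 3/2^11
|error| ≤ 0.0014648438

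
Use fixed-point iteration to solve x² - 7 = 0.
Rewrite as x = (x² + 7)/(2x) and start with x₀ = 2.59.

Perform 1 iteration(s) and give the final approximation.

Equation: x² - 7 = 0
Fixed-point form: x = (x² + 7)/(2x)
x₀ = 2.59

x_1 = g(2.590000) = 2.646351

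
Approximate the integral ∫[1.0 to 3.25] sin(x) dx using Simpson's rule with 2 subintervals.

f(x) = sin(x)
a = 1.0, b = 3.25, n = 2
h = (b - a)/n = 1.125000

Simpson's rule: (h/3)[f(x₀) + 4f(x₁) + 2f(x₂) + ... + f(xₙ)]

x_0 = 1.0000, f(x_0) = 0.841471, coefficient = 1
x_1 = 2.1250, f(x_1) = 0.850320, coefficient = 4
x_2 = 3.2500, f(x_2) = -0.108195, coefficient = 1

I ≈ (1.125000/3) × 4.134555 = 1.550458
Exact value: 1.534432
Error: 0.016026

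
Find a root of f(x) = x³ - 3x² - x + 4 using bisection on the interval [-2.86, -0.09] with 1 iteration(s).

f(x) = x³ - 3x² - x + 4
Initial interval: [-2.86, -0.09]

Iteration 1:
  c_1 = (-2.860000 + (-0.090000))/2 = -1.475000
  f(c_1) = f(-1.475000) = -4.260922
  f(a) × f(c) ≥ 0, new interval: [-1.475000, -0.090000]

After 1 iteration(s), the approximation is c_1 = -1.475000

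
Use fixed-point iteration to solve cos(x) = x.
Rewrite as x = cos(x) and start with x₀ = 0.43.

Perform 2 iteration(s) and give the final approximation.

Equation: cos(x) = x
Fixed-point form: x = cos(x)
x₀ = 0.43

x_1 = g(0.430000) = 0.908966
x_2 = g(0.908966) = 0.614562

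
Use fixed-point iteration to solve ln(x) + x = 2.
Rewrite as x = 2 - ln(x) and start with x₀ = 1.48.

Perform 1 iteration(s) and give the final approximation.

Equation: ln(x) + x = 2
Fixed-point form: x = 2 - ln(x)
x₀ = 1.48

x_1 = g(1.480000) = 1.607958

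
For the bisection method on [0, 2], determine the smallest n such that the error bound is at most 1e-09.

We need (b-a)/2^n ≤ 1e-09
(2 - 0)/2^n ≤ 1e-09
2/2^n ≤ 1e-09
2^n ≥ 2000000000
n ≥ log₂(2000000000) = 30.90
n ≥ 31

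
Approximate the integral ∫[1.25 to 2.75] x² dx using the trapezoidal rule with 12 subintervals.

f(x) = x²
a = 1.25, b = 2.75, n = 12
h = (b - a)/n = 0.125000

Trapezoidal rule: (h/2)[f(x₀) + 2f(x₁) + 2f(x₂) + ... + f(xₙ)]

x_0 = 1.2500, f(x_0) = 1.562500, coefficient = 1
x_1 = 1.3750, f(x_1) = 1.890625, coefficient = 2
x_2 = 1.5000, f(x_2) = 2.250000, coefficient = 2
x_3 = 1.6250, f(x_3) = 2.640625, coefficient = 2
x_4 = 1.7500, f(x_4) = 3.062500, coefficient = 2
x_5 = 1.8750, f(x_5) = 3.515625, coefficient = 2
x_6 = 2.0000, f(x_6) = 4.000000, coefficient = 2
x_7 = 2.1250, f(x_7) = 4.515625, coefficient = 2
x_8 = 2.2500, f(x_8) = 5.062500, coefficient = 2
x_9 = 2.3750, f(x_9) = 5.640625, coefficient = 2
x_10 = 2.5000, f(x_10) = 6.250000, coefficient = 2
x_11 = 2.6250, f(x_11) = 6.890625, coefficient = 2
x_12 = 2.7500, f(x_12) = 7.562500, coefficient = 1

I ≈ (0.125000/2) × 100.562500 = 6.285156
Exact value: 6.281250
Error: 0.003906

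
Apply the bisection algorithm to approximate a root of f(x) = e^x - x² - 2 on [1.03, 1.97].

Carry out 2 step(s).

f(x) = e^x - x² - 2
Initial interval: [1.03, 1.97]

Iteration 1:
  c_1 = (1.030000 + 1.970000)/2 = 1.500000
  f(c_1) = f(1.500000) = 0.231689
  f(a) × f(c) < 0, new interval: [1.030000, 1.500000]
Iteration 2:
  c_2 = (1.030000 + 1.500000)/2 = 1.265000
  f(c_2) = f(1.265000) = -0.057132
  f(a) × f(c) ≥ 0, new interval: [1.265000, 1.500000]

After 2 iteration(s), the approximation is c_2 = 1.265000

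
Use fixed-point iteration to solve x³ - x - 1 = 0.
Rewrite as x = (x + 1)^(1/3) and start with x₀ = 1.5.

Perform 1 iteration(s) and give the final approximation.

Equation: x³ - x - 1 = 0
Fixed-point form: x = (x + 1)^(1/3)
x₀ = 1.5

x_1 = g(1.500000) = 1.357209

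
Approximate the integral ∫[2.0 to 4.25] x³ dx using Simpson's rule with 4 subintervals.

f(x) = x³
a = 2.0, b = 4.25, n = 4
h = (b - a)/n = 0.562500

Simpson's rule: (h/3)[f(x₀) + 4f(x₁) + 2f(x₂) + ... + f(xₙ)]

x_0 = 2.0000, f(x_0) = 8.000000, coefficient = 1
x_1 = 2.5625, f(x_1) = 16.826416, coefficient = 4
x_2 = 3.1250, f(x_2) = 30.517578, coefficient = 2
x_3 = 3.6875, f(x_3) = 50.141357, coefficient = 4
x_4 = 4.2500, f(x_4) = 76.765625, coefficient = 1

I ≈ (0.562500/3) × 413.671875 = 77.563477
Exact value: 77.563477
Error: 0.000000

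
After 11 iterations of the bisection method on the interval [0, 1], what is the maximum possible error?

Bisection error bound: |error| ≤ (b-a)/2^n
|error| ≤ (1 - 0)/2^11 = 1/2^11
|error| ≤ 0.0004882812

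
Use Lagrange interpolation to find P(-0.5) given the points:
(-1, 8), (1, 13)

Lagrange interpolation formula:
P(x) = Σ yᵢ × Lᵢ(x)
where Lᵢ(x) = Π_{j≠i} (x - xⱼ)/(xᵢ - xⱼ)

L_0(-0.5) = (-0.5 - 1)/(-1 - 1) = 0.750000
L_1(-0.5) = (-0.5 - (-1))/(1 - (-1)) = 0.250000

P(-0.5) = 8×L_0(-0.5) + 13×L_1(-0.5)
P(-0.5) = 9.250000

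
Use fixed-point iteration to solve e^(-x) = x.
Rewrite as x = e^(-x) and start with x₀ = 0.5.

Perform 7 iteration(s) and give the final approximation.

Equation: e^(-x) = x
Fixed-point form: x = e^(-x)
x₀ = 0.5

x_1 = g(0.500000) = 0.606531
x_2 = g(0.606531) = 0.545239
x_3 = g(0.545239) = 0.579703
x_4 = g(0.579703) = 0.560065
x_5 = g(0.560065) = 0.571172
x_6 = g(0.571172) = 0.564863
x_7 = g(0.564863) = 0.568438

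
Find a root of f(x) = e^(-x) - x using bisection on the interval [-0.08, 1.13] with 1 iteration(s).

f(x) = e^(-x) - x
Initial interval: [-0.08, 1.13]

Iteration 1:
  c_1 = (-0.080000 + 1.130000)/2 = 0.525000
  f(c_1) = f(0.525000) = 0.066555
  f(a) × f(c) ≥ 0, new interval: [0.525000, 1.130000]

After 1 iteration(s), the approximation is c_1 = 0.525000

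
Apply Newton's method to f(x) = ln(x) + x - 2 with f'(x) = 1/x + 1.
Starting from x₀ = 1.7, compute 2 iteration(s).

f(x) = ln(x) + x - 2
f'(x) = 1/x + 1
x₀ = 1.7

Newton-Raphson formula: x_{n+1} = x_n - f(x_n)/f'(x_n)

Iteration 1:
  f(1.700000) = 0.230628
  f'(1.700000) = 1.588235
  x_1 = 1.700000 - 0.230628/1.588235 = 1.554790
Iteration 2:
  f(1.554790) = -0.003870
  f'(1.554790) = 1.643174
  x_2 = 1.554790 - (-0.003870)/1.643174 = 1.557145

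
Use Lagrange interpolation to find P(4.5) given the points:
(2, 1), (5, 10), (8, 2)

Lagrange interpolation formula:
P(x) = Σ yᵢ × Lᵢ(x)
where Lᵢ(x) = Π_{j≠i} (x - xⱼ)/(xᵢ - xⱼ)

L_0(4.5) = (4.5 - 5)/(2 - 5) × (4.5 - 8)/(2 - 8) = 0.097222
L_1(4.5) = (4.5 - 2)/(5 - 2) × (4.5 - 8)/(5 - 8) = 0.972222
L_2(4.5) = (4.5 - 2)/(8 - 2) × (4.5 - 5)/(8 - 5) = -0.069444

P(4.5) = 1×L_0(4.5) + 10×L_1(4.5) + 2×L_2(4.5)
P(4.5) = 9.680556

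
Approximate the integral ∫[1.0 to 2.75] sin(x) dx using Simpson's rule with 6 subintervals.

f(x) = sin(x)
a = 1.0, b = 2.75, n = 6
h = (b - a)/n = 0.291667

Simpson's rule: (h/3)[f(x₀) + 4f(x₁) + 2f(x₂) + ... + f(xₙ)]

x_0 = 1.0000, f(x_0) = 0.841471, coefficient = 1
x_1 = 1.2917, f(x_1) = 0.961296, coefficient = 4
x_2 = 1.5833, f(x_2) = 0.999921, coefficient = 2
x_3 = 1.8750, f(x_3) = 0.954086, coefficient = 4
x_4 = 2.1667, f(x_4) = 0.827660, coefficient = 2
x_5 = 2.4583, f(x_5) = 0.631324, coefficient = 4
x_6 = 2.7500, f(x_6) = 0.381661, coefficient = 1

I ≈ (0.291667/3) × 15.065117 = 1.464664
Exact value: 1.464605
Error: 0.000059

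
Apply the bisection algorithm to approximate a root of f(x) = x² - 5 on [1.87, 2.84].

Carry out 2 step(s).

f(x) = x² - 5
Initial interval: [1.87, 2.84]

Iteration 1:
  c_1 = (1.870000 + 2.840000)/2 = 2.355000
  f(c_1) = f(2.355000) = 0.546025
  f(a) × f(c) < 0, new interval: [1.870000, 2.355000]
Iteration 2:
  c_2 = (1.870000 + 2.355000)/2 = 2.112500
  f(c_2) = f(2.112500) = -0.537344
  f(a) × f(c) ≥ 0, new interval: [2.112500, 2.355000]

After 2 iteration(s), the approximation is c_2 = 2.112500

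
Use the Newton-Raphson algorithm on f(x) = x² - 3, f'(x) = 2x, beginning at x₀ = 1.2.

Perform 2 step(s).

f(x) = x² - 3
f'(x) = 2x
x₀ = 1.2

Newton-Raphson formula: x_{n+1} = x_n - f(x_n)/f'(x_n)

Iteration 1:
  f(1.200000) = -1.560000
  f'(1.200000) = 2.400000
  x_1 = 1.200000 - (-1.560000)/2.400000 = 1.850000
Iteration 2:
  f(1.850000) = 0.422500
  f'(1.850000) = 3.700000
  x_2 = 1.850000 - 0.422500/3.700000 = 1.735811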